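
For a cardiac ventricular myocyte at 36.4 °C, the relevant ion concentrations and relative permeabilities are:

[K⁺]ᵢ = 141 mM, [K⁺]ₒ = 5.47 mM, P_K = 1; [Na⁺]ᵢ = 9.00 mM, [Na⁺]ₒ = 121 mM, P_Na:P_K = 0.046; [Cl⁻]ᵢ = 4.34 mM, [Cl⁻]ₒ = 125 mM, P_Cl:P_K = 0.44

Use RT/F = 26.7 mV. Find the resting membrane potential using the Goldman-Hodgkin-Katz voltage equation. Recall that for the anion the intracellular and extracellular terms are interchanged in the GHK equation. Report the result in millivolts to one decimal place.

-72.6 mV

Vm = 26.7 · ln[(Σ P·[cation]ₒ + Σ P·[anion]ᵢ) / (Σ P·[cation]ᵢ + Σ P·[anion]ₒ)]
Numerator = 1×5.47 + 0.046×121 + 0.44×4.34 = 12.95
Denominator = 1×141 + 0.046×9.00 + 0.44×125 = 196.4
Vm = 26.7 · ln(0.06591) = 26.7 × (-2.7195) = -72.61 mV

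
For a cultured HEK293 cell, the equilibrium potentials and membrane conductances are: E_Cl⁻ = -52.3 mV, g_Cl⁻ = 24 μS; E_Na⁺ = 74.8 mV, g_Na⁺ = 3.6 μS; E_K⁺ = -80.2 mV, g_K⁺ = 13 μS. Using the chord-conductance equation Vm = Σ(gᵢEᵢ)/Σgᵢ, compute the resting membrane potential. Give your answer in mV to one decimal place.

Σ gᵢEᵢ = 24·(-52.3) + 3.6·(74.8) + 13·(-80.2) = -2028.52
Σ gᵢ = 24 + 3.6 + 13 = 40.6
Vm = -2028.52 / 40.6 = -49.96 mV

-50.0 mV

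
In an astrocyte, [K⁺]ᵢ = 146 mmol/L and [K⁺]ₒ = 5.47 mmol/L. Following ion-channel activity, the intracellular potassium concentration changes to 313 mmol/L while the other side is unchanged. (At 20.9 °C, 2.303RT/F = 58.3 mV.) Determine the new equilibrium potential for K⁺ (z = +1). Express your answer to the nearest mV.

After the shift: [K⁺]_out = 5.47, [K⁺]_in = 313 mmol/L.
E_new = (58.3/1)·log₁₀(5.47/313) = 58.30 · (-1.7576) = -102.47 mV

-102 mV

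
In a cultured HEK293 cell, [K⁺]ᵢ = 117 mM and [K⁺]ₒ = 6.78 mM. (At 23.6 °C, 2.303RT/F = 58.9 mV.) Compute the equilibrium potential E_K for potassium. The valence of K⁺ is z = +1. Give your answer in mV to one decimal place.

-72.9 mV

E = (58.9/z) · log₁₀([K⁺]_out/[K⁺]_in) with z = +1.
= (58.9/1) · log₁₀(6.78/117) = 58.90 · log₁₀(0.05795)
= 58.90 · (-1.2370) = -72.86 mV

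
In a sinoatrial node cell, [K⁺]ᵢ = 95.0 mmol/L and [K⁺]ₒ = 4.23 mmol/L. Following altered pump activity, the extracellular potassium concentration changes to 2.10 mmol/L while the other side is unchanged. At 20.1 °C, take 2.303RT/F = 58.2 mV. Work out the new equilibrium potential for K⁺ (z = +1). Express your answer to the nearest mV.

-96 mV

After the shift: [K⁺]_out = 2.10, [K⁺]_in = 95.0 mmol/L.
E_new = (58.2/1)·log₁₀(2.10/95.0) = 58.20 · (-1.6555) = -96.35 mV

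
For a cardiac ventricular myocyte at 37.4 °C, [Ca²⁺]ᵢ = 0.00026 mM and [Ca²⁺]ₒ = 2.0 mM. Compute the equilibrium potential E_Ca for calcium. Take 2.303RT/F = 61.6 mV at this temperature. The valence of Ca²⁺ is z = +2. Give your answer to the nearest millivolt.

120 mV

E = (61.6/z) · log₁₀([Ca²⁺]_out/[Ca²⁺]_in) with z = +2.
= (61.6/2) · log₁₀(2.0/0.00026) = 30.80 · log₁₀(7692)
= 30.80 · (3.8861) = 119.69 mV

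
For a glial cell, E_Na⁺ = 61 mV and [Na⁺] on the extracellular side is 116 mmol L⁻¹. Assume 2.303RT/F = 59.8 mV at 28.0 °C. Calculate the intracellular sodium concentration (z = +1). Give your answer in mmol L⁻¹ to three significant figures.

11.1 mmol L⁻¹

Nernst: E = (59.8/1) · log₁₀([out]/[in]), so log₁₀([out]/[in]) = 61.0 × 1 / 59.8 = 1.0201.
[out]/[in] = 10^(1.0201) = 10.47.
[in] = 116 / 10.47 = 11.08 mmol L⁻¹.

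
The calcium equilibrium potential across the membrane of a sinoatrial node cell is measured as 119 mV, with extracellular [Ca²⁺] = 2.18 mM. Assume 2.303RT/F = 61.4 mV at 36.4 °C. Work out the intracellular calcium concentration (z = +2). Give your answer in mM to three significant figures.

Nernst: E = (61.4/2) · log₁₀([out]/[in]), so log₁₀([out]/[in]) = 119.0 × 2 / 61.4 = 3.8762.
[out]/[in] = 10^(3.8762) = 7520.
[in] = 2.18 / 7520 = 0.0002899 mM.

0.000290 mM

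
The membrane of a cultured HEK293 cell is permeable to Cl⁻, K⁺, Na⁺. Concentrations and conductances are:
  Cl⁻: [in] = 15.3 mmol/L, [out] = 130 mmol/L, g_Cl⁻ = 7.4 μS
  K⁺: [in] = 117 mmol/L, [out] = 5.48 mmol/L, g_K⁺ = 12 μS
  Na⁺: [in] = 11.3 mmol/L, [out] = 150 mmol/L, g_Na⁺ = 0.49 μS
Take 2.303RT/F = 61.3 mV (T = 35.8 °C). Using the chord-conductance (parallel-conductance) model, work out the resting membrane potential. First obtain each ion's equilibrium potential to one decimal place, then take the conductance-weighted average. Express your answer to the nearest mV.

E_Cl⁻ = (61.3/-1)·log₁₀(130/15.3) = -57.0 mV
E_K⁺ = (61.3/1)·log₁₀(5.48/117) = -81.5 mV
E_Na⁺ = (61.3/1)·log₁₀(150/11.3) = 68.8 mV
Vm = (Σ gᵢEᵢ)/(Σ gᵢ) = (7.4·-57.0 + 12·-81.5 + 0.49·68.8) / (7.4 + 12 + 0.49)
= -1366.09 / 19.89 = -68.68 mV

-69 mV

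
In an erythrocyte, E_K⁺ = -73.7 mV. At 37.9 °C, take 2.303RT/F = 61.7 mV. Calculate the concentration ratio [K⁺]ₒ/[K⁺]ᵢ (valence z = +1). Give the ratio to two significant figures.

log₁₀([out]/[in]) = E·z/(61.7) = -73.7 × 1 / 61.7 = -1.1945
[out]/[in] = 10^(-1.1945) = 0.0639

0.064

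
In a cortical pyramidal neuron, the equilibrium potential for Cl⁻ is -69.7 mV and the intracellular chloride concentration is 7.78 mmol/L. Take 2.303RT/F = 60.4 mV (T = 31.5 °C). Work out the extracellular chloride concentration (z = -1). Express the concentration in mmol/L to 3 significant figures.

111 mmol/L

Nernst: E = (60.4/-1) · log₁₀([out]/[in]), so log₁₀([out]/[in]) = -69.7 × -1 / 60.4 = 1.1540.
[out]/[in] = 10^(1.1540) = 14.26.
[out] = 14.26 × 7.78 = 110.9 mmol/L.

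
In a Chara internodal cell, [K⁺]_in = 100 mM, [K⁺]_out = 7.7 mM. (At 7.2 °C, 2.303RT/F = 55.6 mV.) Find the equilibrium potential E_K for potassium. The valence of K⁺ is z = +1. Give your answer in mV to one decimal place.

E = (55.6/z) · log₁₀([K⁺]_out/[K⁺]_in) with z = +1.
= (55.6/1) · log₁₀(7.7/100) = 55.60 · log₁₀(0.077)
= 55.60 · (-1.1135) = -61.91 mV

-61.9 mV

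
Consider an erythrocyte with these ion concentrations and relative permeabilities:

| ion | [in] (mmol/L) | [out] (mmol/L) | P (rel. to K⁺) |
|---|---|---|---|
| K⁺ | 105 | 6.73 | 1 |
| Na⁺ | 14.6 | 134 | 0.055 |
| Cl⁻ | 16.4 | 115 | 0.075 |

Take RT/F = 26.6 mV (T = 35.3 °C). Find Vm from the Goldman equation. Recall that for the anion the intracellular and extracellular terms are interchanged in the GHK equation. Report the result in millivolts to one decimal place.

-53.5 mV

Vm = 26.6 · ln[(Σ P·[cation]ₒ + Σ P·[anion]ᵢ) / (Σ P·[cation]ᵢ + Σ P·[anion]ₒ)]
Numerator = 1×6.73 + 0.055×134 + 0.075×16.4 = 15.33
Denominator = 1×105 + 0.055×14.6 + 0.075×115 = 114.4
Vm = 26.6 · ln(0.13397) = 26.6 × (-2.0101) = -53.47 mV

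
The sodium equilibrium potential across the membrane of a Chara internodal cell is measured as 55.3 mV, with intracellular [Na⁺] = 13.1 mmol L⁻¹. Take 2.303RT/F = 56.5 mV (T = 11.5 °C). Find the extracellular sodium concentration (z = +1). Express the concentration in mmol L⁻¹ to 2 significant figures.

Nernst: E = (56.5/1) · log₁₀([out]/[in]), so log₁₀([out]/[in]) = 55.3 × 1 / 56.5 = 0.9788.
[out]/[in] = 10^(0.9788) = 9.523.
[out] = 9.523 × 13.1 = 124.7 mmol L⁻¹.

120 mmol L⁻¹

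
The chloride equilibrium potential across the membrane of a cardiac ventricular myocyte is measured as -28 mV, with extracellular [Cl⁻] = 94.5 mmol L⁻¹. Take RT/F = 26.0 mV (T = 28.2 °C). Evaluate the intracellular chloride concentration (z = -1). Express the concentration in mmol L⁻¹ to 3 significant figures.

Nernst: E = (26.0/-1) · ln([out]/[in]), so ln([out]/[in]) = -28.0 × -1 / 26.0 = 1.0769.
[out]/[in] = e^(1.0769) = 2.936.
[in] = 94.5 / 2.936 = 32.19 mmol L⁻¹.

32.2 mmol L⁻¹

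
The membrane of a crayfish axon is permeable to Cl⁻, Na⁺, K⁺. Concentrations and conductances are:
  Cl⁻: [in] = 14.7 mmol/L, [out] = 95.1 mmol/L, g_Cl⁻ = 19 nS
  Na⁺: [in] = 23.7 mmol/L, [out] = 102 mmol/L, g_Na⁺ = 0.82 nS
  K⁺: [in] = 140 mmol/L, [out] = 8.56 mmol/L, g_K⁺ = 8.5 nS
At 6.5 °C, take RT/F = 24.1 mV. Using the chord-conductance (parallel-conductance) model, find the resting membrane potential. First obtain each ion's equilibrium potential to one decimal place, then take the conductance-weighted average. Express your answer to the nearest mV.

E_Cl⁻ = (24.1/-1)·ln(95.1/14.7) = -45.0 mV
E_Na⁺ = (24.1/1)·ln(102/23.7) = 35.2 mV
E_K⁺ = (24.1/1)·ln(8.56/140) = -67.3 mV
Vm = (Σ gᵢEᵢ)/(Σ gᵢ) = (19·-45.0 + 0.82·35.2 + 8.5·-67.3) / (19 + 0.82 + 8.5)
= -1398.19 / 28.32 = -49.37 mV

-49 mV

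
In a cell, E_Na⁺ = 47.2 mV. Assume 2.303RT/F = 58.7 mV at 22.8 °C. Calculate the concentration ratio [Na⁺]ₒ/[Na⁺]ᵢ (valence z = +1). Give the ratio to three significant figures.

log₁₀([out]/[in]) = E·z/(58.7) = 47.2 × 1 / 58.7 = 0.8041
[out]/[in] = 10^(0.8041) = 6.369

6.37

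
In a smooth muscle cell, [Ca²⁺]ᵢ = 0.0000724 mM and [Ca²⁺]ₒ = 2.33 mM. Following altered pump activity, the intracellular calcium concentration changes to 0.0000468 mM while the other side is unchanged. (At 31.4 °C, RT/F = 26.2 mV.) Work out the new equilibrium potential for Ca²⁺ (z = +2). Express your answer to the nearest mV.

142 mV

After the shift: [Ca²⁺]_out = 2.33, [Ca²⁺]_in = 0.0000468 mM.
E_new = (26.2/2)·ln(2.33/0.0000468) = 13.10 · (10.8155) = 141.68 mV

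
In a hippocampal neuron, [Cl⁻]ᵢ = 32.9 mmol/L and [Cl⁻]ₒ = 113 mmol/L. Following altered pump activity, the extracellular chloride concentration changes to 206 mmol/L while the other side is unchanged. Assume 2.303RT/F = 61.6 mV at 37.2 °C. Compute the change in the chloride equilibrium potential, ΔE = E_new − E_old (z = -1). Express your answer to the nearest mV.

E_old = (61.6/-1)·log₁₀(113/32.9) = -33.01 mV
E_new = (61.6/-1)·log₁₀(206/32.9) = -49.07 mV
ΔE = -49.07 − (-33.01) = -16.06 mV

-16 mV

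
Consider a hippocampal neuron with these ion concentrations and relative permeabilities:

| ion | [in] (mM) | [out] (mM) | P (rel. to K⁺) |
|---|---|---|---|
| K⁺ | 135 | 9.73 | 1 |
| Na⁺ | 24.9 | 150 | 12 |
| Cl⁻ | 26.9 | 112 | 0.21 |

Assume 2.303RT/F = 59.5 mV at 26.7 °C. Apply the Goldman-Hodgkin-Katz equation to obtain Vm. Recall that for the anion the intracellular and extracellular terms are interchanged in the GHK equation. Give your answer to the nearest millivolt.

36 mV

Vm = 59.5 · log₁₀[(Σ P·[cation]ₒ + Σ P·[anion]ᵢ) / (Σ P·[cation]ᵢ + Σ P·[anion]ₒ)]
Numerator = 1×9.73 + 12×150 + 0.21×26.9 = 1815
Denominator = 1×135 + 12×24.9 + 0.21×112 = 457.3
Vm = 59.5 · log₁₀(3.9696) = 59.5 × (0.5987) = 35.63 mV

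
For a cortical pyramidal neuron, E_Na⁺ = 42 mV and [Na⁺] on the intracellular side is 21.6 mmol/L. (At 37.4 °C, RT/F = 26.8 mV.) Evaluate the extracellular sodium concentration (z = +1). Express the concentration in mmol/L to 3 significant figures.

104 mmol/L

Nernst: E = (26.8/1) · ln([out]/[in]), so ln([out]/[in]) = 42.0 × 1 / 26.8 = 1.5672.
[out]/[in] = e^(1.5672) = 4.793.
[out] = 4.793 × 21.6 = 103.5 mmol/L.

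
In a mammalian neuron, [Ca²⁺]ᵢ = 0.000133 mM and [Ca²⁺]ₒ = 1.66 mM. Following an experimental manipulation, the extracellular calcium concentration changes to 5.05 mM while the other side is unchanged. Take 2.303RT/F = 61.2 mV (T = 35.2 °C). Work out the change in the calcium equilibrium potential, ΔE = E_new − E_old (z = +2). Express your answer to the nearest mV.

E_old = (61.2/2)·log₁₀(1.66/0.000133) = 125.35 mV
E_new = (61.2/2)·log₁₀(5.05/0.000133) = 140.13 mV
ΔE = 140.13 − (125.35) = 14.79 mV

15 mV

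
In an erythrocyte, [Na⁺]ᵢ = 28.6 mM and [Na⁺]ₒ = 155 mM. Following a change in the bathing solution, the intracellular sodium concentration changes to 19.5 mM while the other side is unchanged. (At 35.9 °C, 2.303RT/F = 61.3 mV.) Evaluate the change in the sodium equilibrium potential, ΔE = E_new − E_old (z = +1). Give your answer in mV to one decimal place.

E_old = (61.3/1)·log₁₀(155/28.6) = 44.99 mV
E_new = (61.3/1)·log₁₀(155/19.5) = 55.19 mV
ΔE = 55.19 − (44.99) = 10.20 mV

10.2 mV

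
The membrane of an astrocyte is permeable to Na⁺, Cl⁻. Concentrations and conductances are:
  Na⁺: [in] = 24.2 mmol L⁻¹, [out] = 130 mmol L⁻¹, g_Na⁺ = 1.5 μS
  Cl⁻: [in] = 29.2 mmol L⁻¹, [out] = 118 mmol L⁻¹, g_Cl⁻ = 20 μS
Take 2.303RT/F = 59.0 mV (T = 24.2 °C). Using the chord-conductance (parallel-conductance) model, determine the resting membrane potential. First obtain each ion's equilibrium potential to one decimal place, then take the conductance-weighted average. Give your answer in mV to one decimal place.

E_Na⁺ = (59.0/1)·log₁₀(130/24.2) = 43.1 mV
E_Cl⁻ = (59.0/-1)·log₁₀(118/29.2) = -35.8 mV
Vm = (Σ gᵢEᵢ)/(Σ gᵢ) = (1.5·43.1 + 20·-35.8) / (1.5 + 20)
= -651.35 / 21.5 = -30.30 mV

-30.3 mV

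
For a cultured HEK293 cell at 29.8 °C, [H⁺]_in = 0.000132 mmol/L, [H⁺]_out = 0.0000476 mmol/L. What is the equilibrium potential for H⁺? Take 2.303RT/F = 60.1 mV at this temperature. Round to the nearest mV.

E = (60.1/z) · log₁₀([H⁺]_out/[H⁺]_in) with z = +1.
= (60.1/1) · log₁₀(0.0000476/0.000132) = 60.10 · log₁₀(0.3606)
= 60.10 · (-0.4430) = -26.62 mV

-27 mV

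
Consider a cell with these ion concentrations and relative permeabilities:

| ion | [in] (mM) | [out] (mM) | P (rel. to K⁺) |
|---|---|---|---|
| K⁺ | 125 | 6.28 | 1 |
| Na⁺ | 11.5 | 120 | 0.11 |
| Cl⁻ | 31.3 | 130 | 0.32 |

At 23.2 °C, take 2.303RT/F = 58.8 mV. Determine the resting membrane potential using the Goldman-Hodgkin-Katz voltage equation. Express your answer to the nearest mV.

-44 mV

Vm = 58.8 · log₁₀[(Σ P·[cation]ₒ + Σ P·[anion]ᵢ) / (Σ P·[cation]ᵢ + Σ P·[anion]ₒ)]
Numerator = 1×6.28 + 0.11×120 + 0.32×31.3 = 29.5
Denominator = 1×125 + 0.11×11.5 + 0.32×130 = 167.9
Vm = 58.8 · log₁₀(0.17571) = 58.8 × (-0.7552) = -44.41 mV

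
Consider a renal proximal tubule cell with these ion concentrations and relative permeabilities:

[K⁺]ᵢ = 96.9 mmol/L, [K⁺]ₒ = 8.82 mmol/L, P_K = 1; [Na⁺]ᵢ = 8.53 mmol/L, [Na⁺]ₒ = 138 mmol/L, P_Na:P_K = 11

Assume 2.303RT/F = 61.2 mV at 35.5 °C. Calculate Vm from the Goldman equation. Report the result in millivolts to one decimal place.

55.3 mV

Vm = 61.2 · log₁₀[(Σ P·[cation]ₒ + Σ P·[anion]ᵢ) / (Σ P·[cation]ᵢ + Σ P·[anion]ₒ)]
Numerator = 1×8.82 + 11×138 = 1527
Denominator = 1×96.9 + 11×8.53 = 190.7
Vm = 61.2 · log₁₀(8.0051) = 61.2 × (0.9034) = 55.29 mV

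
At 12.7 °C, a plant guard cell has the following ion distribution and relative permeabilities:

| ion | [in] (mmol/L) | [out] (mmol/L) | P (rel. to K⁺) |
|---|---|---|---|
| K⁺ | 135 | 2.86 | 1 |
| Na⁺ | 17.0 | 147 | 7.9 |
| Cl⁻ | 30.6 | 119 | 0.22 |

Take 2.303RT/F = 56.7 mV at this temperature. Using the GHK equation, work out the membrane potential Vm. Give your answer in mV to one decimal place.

33.9 mV

Vm = 56.7 · log₁₀[(Σ P·[cation]ₒ + Σ P·[anion]ᵢ) / (Σ P·[cation]ᵢ + Σ P·[anion]ₒ)]
Numerator = 1×2.86 + 7.9×147 + 0.22×30.6 = 1171
Denominator = 1×135 + 7.9×17.0 + 0.22×119 = 295.5
Vm = 56.7 · log₁₀(3.9627) = 56.7 × (0.5980) = 33.91 mV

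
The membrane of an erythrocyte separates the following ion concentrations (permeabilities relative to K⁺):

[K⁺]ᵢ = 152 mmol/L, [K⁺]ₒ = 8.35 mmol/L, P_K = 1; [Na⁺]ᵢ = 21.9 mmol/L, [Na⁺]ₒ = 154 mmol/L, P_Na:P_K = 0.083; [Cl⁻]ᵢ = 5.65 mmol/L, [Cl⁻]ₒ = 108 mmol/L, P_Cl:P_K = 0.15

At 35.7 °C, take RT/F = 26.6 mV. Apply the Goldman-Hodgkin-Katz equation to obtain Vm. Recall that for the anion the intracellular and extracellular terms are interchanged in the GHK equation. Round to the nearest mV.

-54 mV

Vm = 26.6 · ln[(Σ P·[cation]ₒ + Σ P·[anion]ᵢ) / (Σ P·[cation]ᵢ + Σ P·[anion]ₒ)]
Numerator = 1×8.35 + 0.083×154 + 0.15×5.65 = 21.98
Denominator = 1×152 + 0.083×21.9 + 0.15×108 = 170
Vm = 26.6 · ln(0.12928) = 26.6 × (-2.0458) = -54.42 mV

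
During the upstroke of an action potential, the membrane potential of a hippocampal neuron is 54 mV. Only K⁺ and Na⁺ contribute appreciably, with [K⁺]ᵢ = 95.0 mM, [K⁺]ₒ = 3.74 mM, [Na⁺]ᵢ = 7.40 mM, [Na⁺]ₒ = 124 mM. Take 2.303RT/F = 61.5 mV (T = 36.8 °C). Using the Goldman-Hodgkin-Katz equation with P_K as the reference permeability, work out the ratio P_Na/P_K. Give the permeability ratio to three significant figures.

10.5

Let α = P_Na/P_K. GHK: Vm = 61.5·log₁₀[(Kₒ + α·Naₒ)/(Kᵢ + α·Naᵢ)].
10^(Vm/61.5) = 10^(54.0/61.5) = 7.5518
So 7.5518·(Kᵢ + α·Naᵢ) = Kₒ + α·Naₒ → α = (7.5518·95.0 − 3.74) / (124.0 − 7.5518·7.4)
α = (717.4 − 3.74) / (124.0 − 55.88) = 713.7/68.12 = 10.48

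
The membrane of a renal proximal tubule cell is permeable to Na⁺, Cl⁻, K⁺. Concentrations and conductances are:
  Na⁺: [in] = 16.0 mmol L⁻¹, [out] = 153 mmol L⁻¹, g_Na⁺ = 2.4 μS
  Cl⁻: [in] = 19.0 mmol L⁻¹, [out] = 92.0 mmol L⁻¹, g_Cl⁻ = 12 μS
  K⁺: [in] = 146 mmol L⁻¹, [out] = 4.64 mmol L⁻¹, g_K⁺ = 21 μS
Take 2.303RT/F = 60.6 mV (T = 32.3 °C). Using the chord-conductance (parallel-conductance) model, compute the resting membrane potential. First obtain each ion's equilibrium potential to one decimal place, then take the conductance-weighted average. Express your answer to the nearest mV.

-64 mV

E_Na⁺ = (60.6/1)·log₁₀(153/16.0) = 59.4 mV
E_Cl⁻ = (60.6/-1)·log₁₀(92.0/19.0) = -41.5 mV
E_K⁺ = (60.6/1)·log₁₀(4.64/146) = -90.8 mV
Vm = (Σ gᵢEᵢ)/(Σ gᵢ) = (2.4·59.4 + 12·-41.5 + 21·-90.8) / (2.4 + 12 + 21)
= -2262.24 / 35.4 = -63.91 mV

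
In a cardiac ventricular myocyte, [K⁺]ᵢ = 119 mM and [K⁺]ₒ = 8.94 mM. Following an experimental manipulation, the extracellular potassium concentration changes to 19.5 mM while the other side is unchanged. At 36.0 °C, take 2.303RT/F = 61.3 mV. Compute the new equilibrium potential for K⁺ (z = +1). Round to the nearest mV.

After the shift: [K⁺]_out = 19.5, [K⁺]_in = 119 mM.
E_new = (61.3/1)·log₁₀(19.5/119) = 61.30 · (-0.7855) = -48.15 mV

-48 mV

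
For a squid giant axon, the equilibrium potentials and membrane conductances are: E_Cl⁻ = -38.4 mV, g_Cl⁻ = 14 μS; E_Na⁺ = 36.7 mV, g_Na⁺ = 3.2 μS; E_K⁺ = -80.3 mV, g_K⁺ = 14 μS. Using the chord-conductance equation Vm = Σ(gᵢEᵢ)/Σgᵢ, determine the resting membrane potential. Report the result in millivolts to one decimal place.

-49.5 mV

Σ gᵢEᵢ = 14·(-38.4) + 3.2·(36.7) + 14·(-80.3) = -1544.36
Σ gᵢ = 14 + 3.2 + 14 = 31.2
Vm = -1544.36 / 31.2 = -49.50 mV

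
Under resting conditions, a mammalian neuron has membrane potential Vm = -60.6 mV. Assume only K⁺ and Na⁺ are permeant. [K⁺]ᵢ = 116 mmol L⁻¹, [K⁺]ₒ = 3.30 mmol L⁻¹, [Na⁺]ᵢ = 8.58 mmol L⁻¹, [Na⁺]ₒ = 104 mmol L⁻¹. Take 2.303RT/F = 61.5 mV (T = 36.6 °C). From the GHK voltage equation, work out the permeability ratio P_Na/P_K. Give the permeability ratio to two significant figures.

Let α = P_Na/P_K. GHK: Vm = 61.5·log₁₀[(Kₒ + α·Naₒ)/(Kᵢ + α·Naᵢ)].
10^(Vm/61.5) = 10^(-60.6/61.5) = 0.10343
So 0.10343·(Kᵢ + α·Naᵢ) = Kₒ + α·Naₒ → α = (0.10343·116.0 − 3.3) / (104.0 − 0.10343·8.58)
α = (12 − 3.3) / (104.0 − 0.8874) = 8.698/103.1 = 0.08435

0.084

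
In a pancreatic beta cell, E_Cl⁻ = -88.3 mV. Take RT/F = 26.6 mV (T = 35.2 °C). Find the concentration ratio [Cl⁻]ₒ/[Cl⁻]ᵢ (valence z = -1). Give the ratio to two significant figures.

ln([out]/[in]) = E·z/(26.6) = -88.3 × -1 / 26.6 = 3.3195
[out]/[in] = e^(3.3195) = 27.65

28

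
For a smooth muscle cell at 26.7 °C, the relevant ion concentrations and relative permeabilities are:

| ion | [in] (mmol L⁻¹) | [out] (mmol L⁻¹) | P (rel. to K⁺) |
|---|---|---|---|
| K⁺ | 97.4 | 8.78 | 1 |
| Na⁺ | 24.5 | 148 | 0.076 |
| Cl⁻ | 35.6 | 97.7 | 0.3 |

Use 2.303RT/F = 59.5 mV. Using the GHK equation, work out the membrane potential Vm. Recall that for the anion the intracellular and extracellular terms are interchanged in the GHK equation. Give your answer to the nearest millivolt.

-37 mV

Vm = 59.5 · log₁₀[(Σ P·[cation]ₒ + Σ P·[anion]ᵢ) / (Σ P·[cation]ᵢ + Σ P·[anion]ₒ)]
Numerator = 1×8.78 + 0.076×148 + 0.3×35.6 = 30.71
Denominator = 1×97.4 + 0.076×24.5 + 0.3×97.7 = 128.6
Vm = 59.5 · log₁₀(0.23884) = 59.5 × (-0.6219) = -37.00 mV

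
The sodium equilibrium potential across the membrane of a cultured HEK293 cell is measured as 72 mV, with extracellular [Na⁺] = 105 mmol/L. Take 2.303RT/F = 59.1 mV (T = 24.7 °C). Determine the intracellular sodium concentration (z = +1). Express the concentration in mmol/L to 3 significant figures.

Nernst: E = (59.1/1) · log₁₀([out]/[in]), so log₁₀([out]/[in]) = 72.0 × 1 / 59.1 = 1.2183.
[out]/[in] = 10^(1.2183) = 16.53.
[in] = 105 / 16.53 = 6.352 mmol/L.

6.35 mmol/L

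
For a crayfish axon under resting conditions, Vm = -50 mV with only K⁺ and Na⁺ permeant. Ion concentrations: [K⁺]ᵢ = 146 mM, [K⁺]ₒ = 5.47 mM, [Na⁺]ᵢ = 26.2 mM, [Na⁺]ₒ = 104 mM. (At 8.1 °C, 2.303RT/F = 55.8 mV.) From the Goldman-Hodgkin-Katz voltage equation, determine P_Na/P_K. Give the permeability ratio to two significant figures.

Let α = P_Na/P_K. GHK: Vm = 55.8·log₁₀[(Kₒ + α·Naₒ)/(Kᵢ + α·Naᵢ)].
10^(Vm/55.8) = 10^(-50.0/55.8) = 0.12704
So 0.12704·(Kᵢ + α·Naᵢ) = Kₒ + α·Naₒ → α = (0.12704·146.0 − 5.47) / (104.0 − 0.12704·26.2)
α = (18.55 − 5.47) / (104.0 − 3.328) = 13.08/100.7 = 0.1299

0.13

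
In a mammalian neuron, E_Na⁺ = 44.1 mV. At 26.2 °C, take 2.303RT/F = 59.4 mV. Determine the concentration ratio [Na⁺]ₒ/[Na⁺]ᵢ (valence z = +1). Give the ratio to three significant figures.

5.53

log₁₀([out]/[in]) = E·z/(59.4) = 44.1 × 1 / 59.4 = 0.7424
[out]/[in] = 10^(0.7424) = 5.526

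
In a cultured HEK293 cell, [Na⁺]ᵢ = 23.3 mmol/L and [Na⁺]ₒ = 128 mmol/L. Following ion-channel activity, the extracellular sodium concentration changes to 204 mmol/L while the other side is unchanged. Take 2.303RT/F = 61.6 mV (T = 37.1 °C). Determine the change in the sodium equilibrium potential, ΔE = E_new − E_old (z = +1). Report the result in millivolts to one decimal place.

12.5 mV

E_old = (61.6/1)·log₁₀(128/23.3) = 45.58 mV
E_new = (61.6/1)·log₁₀(204/23.3) = 58.04 mV
ΔE = 58.04 − (45.58) = 12.47 mV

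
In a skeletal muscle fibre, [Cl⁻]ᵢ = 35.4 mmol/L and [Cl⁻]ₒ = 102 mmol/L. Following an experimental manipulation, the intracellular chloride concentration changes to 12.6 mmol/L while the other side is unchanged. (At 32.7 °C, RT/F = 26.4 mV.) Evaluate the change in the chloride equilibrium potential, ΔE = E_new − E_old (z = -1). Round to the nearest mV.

E_old = (26.4/-1)·ln(102/35.4) = -27.94 mV
E_new = (26.4/-1)·ln(102/12.6) = -55.21 mV
ΔE = -55.21 − (-27.94) = -27.27 mV

-27 mV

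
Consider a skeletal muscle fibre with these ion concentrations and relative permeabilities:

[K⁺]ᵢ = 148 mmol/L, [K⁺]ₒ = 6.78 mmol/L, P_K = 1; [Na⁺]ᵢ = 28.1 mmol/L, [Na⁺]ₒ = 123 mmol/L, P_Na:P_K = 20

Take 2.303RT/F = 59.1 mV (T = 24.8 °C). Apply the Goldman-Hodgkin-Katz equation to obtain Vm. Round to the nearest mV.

Vm = 59.1 · log₁₀[(Σ P·[cation]ₒ + Σ P·[anion]ᵢ) / (Σ P·[cation]ᵢ + Σ P·[anion]ₒ)]
Numerator = 1×6.78 + 20×123 = 2467
Denominator = 1×148 + 20×28.1 = 710
Vm = 59.1 · log₁₀(3.4743) = 59.1 × (0.5409) = 31.97 mV

32 mV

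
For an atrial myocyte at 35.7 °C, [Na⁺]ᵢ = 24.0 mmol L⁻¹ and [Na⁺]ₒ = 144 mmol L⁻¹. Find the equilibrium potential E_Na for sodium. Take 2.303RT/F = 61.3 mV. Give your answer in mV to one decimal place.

47.7 mV

E = (61.3/z) · log₁₀([Na⁺]_out/[Na⁺]_in) with z = +1.
= (61.3/1) · log₁₀(144/24.0) = 61.30 · log₁₀(6)
= 61.30 · (0.7782) = 47.70 mV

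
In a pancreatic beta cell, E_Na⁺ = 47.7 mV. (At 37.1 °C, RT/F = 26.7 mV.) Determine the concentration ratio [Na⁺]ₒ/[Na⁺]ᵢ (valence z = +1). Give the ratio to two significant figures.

6.0

ln([out]/[in]) = E·z/(26.7) = 47.7 × 1 / 26.7 = 1.7865
[out]/[in] = e^(1.7865) = 5.969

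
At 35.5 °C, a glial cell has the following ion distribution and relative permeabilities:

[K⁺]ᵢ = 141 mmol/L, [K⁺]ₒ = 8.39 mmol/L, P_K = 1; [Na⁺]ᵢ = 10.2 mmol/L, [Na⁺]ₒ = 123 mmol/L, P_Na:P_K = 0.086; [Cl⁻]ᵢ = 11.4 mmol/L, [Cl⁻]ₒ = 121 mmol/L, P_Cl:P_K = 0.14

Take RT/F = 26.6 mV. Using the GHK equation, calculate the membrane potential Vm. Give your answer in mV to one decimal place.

-54.4 mV

Vm = 26.6 · ln[(Σ P·[cation]ₒ + Σ P·[anion]ᵢ) / (Σ P·[cation]ᵢ + Σ P·[anion]ₒ)]
Numerator = 1×8.39 + 0.086×123 + 0.14×11.4 = 20.56
Denominator = 1×141 + 0.086×10.2 + 0.14×121 = 158.8
Vm = 26.6 · ln(0.12948) = 26.6 × (-2.0442) = -54.38 mV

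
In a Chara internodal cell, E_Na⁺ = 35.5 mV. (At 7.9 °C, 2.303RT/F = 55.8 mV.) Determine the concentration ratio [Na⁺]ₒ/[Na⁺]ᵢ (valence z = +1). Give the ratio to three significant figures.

log₁₀([out]/[in]) = E·z/(55.8) = 35.5 × 1 / 55.8 = 0.6362
[out]/[in] = 10^(0.6362) = 4.327

4.33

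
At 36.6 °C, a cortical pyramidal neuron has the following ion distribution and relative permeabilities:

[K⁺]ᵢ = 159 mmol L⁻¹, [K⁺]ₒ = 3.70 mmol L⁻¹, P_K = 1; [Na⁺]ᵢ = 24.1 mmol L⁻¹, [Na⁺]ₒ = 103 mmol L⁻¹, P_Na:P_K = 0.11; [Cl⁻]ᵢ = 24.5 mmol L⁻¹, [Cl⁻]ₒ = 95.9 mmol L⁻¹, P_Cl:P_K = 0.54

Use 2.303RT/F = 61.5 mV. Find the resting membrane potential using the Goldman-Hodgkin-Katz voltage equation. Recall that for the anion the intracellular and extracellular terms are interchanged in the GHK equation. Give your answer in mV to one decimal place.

Vm = 61.5 · log₁₀[(Σ P·[cation]ₒ + Σ P·[anion]ᵢ) / (Σ P·[cation]ᵢ + Σ P·[anion]ₒ)]
Numerator = 1×3.70 + 0.11×103 + 0.54×24.5 = 28.26
Denominator = 1×159 + 0.11×24.1 + 0.54×95.9 = 213.4
Vm = 61.5 · log₁₀(0.1324) = 61.5 × (-0.8781) = -54.00 mV

-54.0 mV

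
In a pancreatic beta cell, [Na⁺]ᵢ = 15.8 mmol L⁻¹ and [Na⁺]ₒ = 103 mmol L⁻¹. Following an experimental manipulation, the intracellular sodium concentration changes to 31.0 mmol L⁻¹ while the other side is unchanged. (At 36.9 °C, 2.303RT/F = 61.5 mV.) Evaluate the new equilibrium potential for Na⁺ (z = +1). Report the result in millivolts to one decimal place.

32.1 mV

After the shift: [Na⁺]_out = 103, [Na⁺]_in = 31.0 mmol L⁻¹.
E_new = (61.5/1)·log₁₀(103/31.0) = 61.50 · (0.5215) = 32.07 mV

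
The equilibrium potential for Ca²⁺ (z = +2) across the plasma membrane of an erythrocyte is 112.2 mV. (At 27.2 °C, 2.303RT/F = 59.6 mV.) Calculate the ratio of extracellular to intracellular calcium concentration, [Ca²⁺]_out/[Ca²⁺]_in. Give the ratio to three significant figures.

5820

log₁₀([out]/[in]) = E·z/(59.6) = 112.2 × 2 / 59.6 = 3.7651
[out]/[in] = 10^(3.7651) = 5822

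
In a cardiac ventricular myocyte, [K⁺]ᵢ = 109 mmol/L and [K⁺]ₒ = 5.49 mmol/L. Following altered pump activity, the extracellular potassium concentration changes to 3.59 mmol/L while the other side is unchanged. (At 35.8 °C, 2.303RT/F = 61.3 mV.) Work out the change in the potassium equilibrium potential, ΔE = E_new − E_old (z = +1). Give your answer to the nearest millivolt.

-11 mV

E_old = (61.3/1)·log₁₀(5.49/109) = -79.56 mV
E_new = (61.3/1)·log₁₀(3.59/109) = -90.87 mV
ΔE = -90.87 − (-79.56) = -11.31 mV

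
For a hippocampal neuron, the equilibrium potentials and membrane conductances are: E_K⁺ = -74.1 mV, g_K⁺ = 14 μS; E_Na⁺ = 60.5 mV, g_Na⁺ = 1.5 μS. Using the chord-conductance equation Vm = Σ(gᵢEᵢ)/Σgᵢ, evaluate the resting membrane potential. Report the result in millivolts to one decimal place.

Σ gᵢEᵢ = 14·(-74.1) + 1.5·(60.5) = -946.65
Σ gᵢ = 14 + 1.5 = 15.5
Vm = -946.65 / 15.5 = -61.07 mV

-61.1 mV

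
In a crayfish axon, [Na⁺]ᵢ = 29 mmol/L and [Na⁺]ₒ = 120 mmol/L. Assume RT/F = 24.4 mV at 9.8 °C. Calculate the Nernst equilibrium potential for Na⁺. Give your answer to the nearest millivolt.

35 mV

E = (24.4/z) · ln([Na⁺]_out/[Na⁺]_in) with z = +1.
= (24.4/1) · ln(120/29) = 24.40 · ln(4.138)
= 24.40 · (1.4202) = 34.65 mV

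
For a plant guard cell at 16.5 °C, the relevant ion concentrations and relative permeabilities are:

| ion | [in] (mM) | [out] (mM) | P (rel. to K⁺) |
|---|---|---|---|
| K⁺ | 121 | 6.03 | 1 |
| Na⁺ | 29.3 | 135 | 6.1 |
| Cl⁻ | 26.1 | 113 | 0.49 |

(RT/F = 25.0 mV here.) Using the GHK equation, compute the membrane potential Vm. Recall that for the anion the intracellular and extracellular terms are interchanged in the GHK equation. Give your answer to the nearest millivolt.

22 mV

Vm = 25.0 · ln[(Σ P·[cation]ₒ + Σ P·[anion]ᵢ) / (Σ P·[cation]ᵢ + Σ P·[anion]ₒ)]
Numerator = 1×6.03 + 6.1×135 + 0.49×26.1 = 842.3
Denominator = 1×121 + 6.1×29.3 + 0.49×113 = 355.1
Vm = 25.0 · ln(2.3721) = 25.0 × (0.8638) = 21.59 mV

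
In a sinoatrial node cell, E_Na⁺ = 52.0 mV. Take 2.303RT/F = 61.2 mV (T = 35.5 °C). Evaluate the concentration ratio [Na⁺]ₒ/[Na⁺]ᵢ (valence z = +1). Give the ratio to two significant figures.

7.1

log₁₀([out]/[in]) = E·z/(61.2) = 52.0 × 1 / 61.2 = 0.8497
[out]/[in] = 10^(0.8497) = 7.074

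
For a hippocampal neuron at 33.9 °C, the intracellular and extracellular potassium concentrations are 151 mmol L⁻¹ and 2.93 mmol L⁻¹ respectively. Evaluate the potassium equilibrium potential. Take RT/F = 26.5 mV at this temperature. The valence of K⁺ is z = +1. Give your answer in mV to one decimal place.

-104.5 mV

E = (26.5/z) · ln([K⁺]_out/[K⁺]_in) with z = +1.
= (26.5/1) · ln(2.93/151) = 26.50 · ln(0.0194)
= 26.50 · (-3.9423) = -104.47 mV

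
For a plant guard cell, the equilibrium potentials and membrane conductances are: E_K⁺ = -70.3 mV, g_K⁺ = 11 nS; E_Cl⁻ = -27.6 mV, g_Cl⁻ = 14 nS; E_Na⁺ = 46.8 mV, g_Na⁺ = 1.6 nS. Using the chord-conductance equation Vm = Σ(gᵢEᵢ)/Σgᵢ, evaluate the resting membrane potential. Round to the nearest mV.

-41 mV

Σ gᵢEᵢ = 11·(-70.3) + 14·(-27.6) + 1.6·(46.8) = -1084.82
Σ gᵢ = 11 + 14 + 1.6 = 26.6
Vm = -1084.82 / 26.6 = -40.78 mV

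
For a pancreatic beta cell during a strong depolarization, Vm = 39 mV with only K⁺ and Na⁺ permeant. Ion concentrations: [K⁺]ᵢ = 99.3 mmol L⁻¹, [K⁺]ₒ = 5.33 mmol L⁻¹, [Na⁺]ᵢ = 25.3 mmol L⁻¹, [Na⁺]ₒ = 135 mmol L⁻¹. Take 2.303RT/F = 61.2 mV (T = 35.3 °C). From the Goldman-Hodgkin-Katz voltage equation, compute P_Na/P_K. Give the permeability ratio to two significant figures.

Let α = P_Na/P_K. GHK: Vm = 61.2·log₁₀[(Kₒ + α·Naₒ)/(Kᵢ + α·Naᵢ)].
10^(Vm/61.2) = 10^(39.0/61.2) = 4.3377
So 4.3377·(Kᵢ + α·Naᵢ) = Kₒ + α·Naₒ → α = (4.3377·99.3 − 5.33) / (135.0 − 4.3377·25.3)
α = (430.7 − 5.33) / (135.0 − 109.7) = 425.4/25.26 = 16.84

17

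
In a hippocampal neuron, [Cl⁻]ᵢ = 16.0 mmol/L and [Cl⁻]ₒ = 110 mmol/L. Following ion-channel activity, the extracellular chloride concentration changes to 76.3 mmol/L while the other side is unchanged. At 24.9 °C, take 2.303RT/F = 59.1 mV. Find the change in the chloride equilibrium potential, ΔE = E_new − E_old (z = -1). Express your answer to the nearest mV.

9 mV

E_old = (59.1/-1)·log₁₀(110/16.0) = -49.48 mV
E_new = (59.1/-1)·log₁₀(76.3/16.0) = -40.09 mV
ΔE = -40.09 − (-49.48) = 9.39 mV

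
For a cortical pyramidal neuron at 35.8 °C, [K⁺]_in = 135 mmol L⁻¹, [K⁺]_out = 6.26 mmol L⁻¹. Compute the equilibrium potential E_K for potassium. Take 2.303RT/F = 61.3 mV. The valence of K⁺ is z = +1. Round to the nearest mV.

E = (61.3/z) · log₁₀([K⁺]_out/[K⁺]_in) with z = +1.
= (61.3/1) · log₁₀(6.26/135) = 61.30 · log₁₀(0.04637)
= 61.30 · (-1.3338) = -81.76 mV

-82 mV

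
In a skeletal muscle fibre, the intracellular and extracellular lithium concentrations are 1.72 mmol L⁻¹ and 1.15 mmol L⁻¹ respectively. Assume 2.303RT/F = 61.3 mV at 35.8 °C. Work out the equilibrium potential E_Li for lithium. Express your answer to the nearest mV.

-11 mV

E = (61.3/z) · log₁₀([Li⁺]_out/[Li⁺]_in) with z = +1.
= (61.3/1) · log₁₀(1.15/1.72) = 61.30 · log₁₀(0.6686)
= 61.30 · (-0.1748) = -10.72 mV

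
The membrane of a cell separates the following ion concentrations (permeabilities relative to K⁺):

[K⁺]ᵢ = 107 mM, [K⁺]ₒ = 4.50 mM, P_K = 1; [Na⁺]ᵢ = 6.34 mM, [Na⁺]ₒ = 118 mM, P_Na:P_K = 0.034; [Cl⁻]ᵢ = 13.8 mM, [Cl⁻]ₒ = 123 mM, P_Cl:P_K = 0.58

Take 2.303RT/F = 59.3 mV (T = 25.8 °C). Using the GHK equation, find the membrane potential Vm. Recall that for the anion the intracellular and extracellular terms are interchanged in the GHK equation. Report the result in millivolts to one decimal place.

-61.3 mV

Vm = 59.3 · log₁₀[(Σ P·[cation]ₒ + Σ P·[anion]ᵢ) / (Σ P·[cation]ᵢ + Σ P·[anion]ₒ)]
Numerator = 1×4.50 + 0.034×118 + 0.58×13.8 = 16.52
Denominator = 1×107 + 0.034×6.34 + 0.58×123 = 178.6
Vm = 59.3 · log₁₀(0.092498) = 59.3 × (-1.0339) = -61.31 mV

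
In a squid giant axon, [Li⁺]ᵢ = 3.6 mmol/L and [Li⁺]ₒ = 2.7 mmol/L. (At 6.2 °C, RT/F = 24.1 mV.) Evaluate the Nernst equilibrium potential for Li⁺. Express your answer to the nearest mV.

E = (24.1/z) · ln([Li⁺]_out/[Li⁺]_in) with z = +1.
= (24.1/1) · ln(2.7/3.6) = 24.10 · ln(0.75)
= 24.10 · (-0.2877) = -6.93 mV

-7 mV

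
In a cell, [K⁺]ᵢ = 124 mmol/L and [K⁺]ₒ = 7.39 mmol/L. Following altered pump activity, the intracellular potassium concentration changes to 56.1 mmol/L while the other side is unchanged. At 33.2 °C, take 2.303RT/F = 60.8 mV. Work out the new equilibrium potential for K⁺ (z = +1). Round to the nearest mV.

-54 mV

After the shift: [K⁺]_out = 7.39, [K⁺]_in = 56.1 mmol/L.
E_new = (60.8/1)·log₁₀(7.39/56.1) = 60.80 · (-0.8803) = -53.52 mV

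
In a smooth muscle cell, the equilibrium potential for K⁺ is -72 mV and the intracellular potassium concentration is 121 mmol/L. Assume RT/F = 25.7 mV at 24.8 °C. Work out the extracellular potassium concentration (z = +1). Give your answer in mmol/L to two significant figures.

Nernst: E = (25.7/1) · ln([out]/[in]), so ln([out]/[in]) = -72.0 × 1 / 25.7 = -2.8016.
[out]/[in] = e^(-2.8016) = 0.06072.
[out] = 0.06072 × 121 = 7.347 mmol/L.

7.3 mmol/L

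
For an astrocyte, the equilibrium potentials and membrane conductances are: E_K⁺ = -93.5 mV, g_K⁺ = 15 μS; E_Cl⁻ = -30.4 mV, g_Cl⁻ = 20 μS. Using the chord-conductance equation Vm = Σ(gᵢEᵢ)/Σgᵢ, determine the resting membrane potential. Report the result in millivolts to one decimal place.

-57.4 mV

Σ gᵢEᵢ = 15·(-93.5) + 20·(-30.4) = -2010.50
Σ gᵢ = 15 + 20 = 35
Vm = -2010.50 / 35 = -57.44 mV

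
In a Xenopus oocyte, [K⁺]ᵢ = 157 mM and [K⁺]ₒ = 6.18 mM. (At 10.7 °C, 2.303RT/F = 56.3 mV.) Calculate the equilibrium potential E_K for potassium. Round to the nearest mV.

E = (56.3/z) · log₁₀([K⁺]_out/[K⁺]_in) with z = +1.
= (56.3/1) · log₁₀(6.18/157) = 56.30 · log₁₀(0.03936)
= 56.30 · (-1.4049) = -79.10 mV

-79 mV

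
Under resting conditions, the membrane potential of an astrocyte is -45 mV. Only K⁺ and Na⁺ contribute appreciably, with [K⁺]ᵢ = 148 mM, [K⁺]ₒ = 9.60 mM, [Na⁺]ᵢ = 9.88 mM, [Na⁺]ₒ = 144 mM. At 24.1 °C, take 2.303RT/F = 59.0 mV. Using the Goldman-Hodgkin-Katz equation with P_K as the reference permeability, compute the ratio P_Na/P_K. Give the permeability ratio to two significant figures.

0.11

Let α = P_Na/P_K. GHK: Vm = 59.0·log₁₀[(Kₒ + α·Naₒ)/(Kᵢ + α·Naᵢ)].
10^(Vm/59.0) = 10^(-45.0/59.0) = 0.1727
So 0.1727·(Kᵢ + α·Naᵢ) = Kₒ + α·Naₒ → α = (0.1727·148.0 − 9.6) / (144.0 − 0.1727·9.88)
α = (25.56 − 9.6) / (144.0 − 1.706) = 15.96/142.3 = 0.1122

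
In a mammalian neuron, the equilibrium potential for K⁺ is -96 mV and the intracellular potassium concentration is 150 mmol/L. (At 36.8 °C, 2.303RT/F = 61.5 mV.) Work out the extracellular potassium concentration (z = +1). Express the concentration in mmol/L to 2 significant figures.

4.1 mmol/L

Nernst: E = (61.5/1) · log₁₀([out]/[in]), so log₁₀([out]/[in]) = -96.0 × 1 / 61.5 = -1.5610.
[out]/[in] = 10^(-1.5610) = 0.02748.
[out] = 0.02748 × 150 = 4.122 mmol/L.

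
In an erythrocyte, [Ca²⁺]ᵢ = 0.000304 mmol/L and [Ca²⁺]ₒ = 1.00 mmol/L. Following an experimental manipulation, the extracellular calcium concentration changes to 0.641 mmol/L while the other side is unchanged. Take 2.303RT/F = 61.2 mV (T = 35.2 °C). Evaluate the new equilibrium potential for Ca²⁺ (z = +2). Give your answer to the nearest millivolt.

102 mV

After the shift: [Ca²⁺]_out = 0.641, [Ca²⁺]_in = 0.000304 mmol/L.
E_new = (61.2/2)·log₁₀(0.641/0.000304) = 30.60 · (3.3240) = 101.71 mV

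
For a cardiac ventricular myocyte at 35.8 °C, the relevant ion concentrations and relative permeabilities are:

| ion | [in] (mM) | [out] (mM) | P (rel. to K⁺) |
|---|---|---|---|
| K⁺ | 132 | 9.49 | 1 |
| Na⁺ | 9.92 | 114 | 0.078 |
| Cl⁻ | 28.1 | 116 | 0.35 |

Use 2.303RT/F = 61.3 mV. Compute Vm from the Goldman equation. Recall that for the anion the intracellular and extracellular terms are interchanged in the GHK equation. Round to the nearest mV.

-48 mV

Vm = 61.3 · log₁₀[(Σ P·[cation]ₒ + Σ P·[anion]ᵢ) / (Σ P·[cation]ᵢ + Σ P·[anion]ₒ)]
Numerator = 1×9.49 + 0.078×114 + 0.35×28.1 = 28.22
Denominator = 1×132 + 0.078×9.92 + 0.35×116 = 173.4
Vm = 61.3 · log₁₀(0.16275) = 61.3 × (-0.7885) = -48.33 mV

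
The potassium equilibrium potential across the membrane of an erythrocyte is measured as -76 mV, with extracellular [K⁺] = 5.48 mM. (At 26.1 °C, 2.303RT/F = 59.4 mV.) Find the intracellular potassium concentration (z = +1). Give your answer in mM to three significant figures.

Nernst: E = (59.4/1) · log₁₀([out]/[in]), so log₁₀([out]/[in]) = -76.0 × 1 / 59.4 = -1.2795.
[out]/[in] = 10^(-1.2795) = 0.05255.
[in] = 5.48 / 0.05255 = 104.3 mM.

104 mM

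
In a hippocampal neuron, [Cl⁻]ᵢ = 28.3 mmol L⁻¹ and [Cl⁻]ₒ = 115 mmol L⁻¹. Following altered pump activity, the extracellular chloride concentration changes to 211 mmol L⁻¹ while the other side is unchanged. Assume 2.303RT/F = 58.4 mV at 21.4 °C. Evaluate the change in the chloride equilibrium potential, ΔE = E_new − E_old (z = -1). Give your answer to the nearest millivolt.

E_old = (58.4/-1)·log₁₀(115/28.3) = -35.56 mV
E_new = (58.4/-1)·log₁₀(211/28.3) = -50.95 mV
ΔE = -50.95 − (-35.56) = -15.39 mV

-15 mV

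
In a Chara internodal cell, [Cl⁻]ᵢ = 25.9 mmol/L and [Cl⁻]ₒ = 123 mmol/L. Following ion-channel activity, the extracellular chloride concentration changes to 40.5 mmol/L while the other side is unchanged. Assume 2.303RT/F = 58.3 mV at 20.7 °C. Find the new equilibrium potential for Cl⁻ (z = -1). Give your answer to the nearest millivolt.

After the shift: [Cl⁻]_out = 40.5, [Cl⁻]_in = 25.9 mmol/L.
E_new = (58.3/-1)·log₁₀(40.5/25.9) = -58.30 · (0.1942) = -11.32 mV

-11 mV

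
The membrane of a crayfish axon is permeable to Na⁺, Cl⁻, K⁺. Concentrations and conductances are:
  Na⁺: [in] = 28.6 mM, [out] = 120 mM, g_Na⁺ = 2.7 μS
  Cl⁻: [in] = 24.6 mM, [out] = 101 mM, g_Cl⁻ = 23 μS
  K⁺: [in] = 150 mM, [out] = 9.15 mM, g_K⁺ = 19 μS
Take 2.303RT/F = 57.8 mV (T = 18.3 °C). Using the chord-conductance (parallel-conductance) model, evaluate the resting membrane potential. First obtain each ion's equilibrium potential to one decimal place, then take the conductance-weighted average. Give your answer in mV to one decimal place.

-45.9 mV

E_Na⁺ = (57.8/1)·log₁₀(120/28.6) = 36.0 mV
E_Cl⁻ = (57.8/-1)·log₁₀(101/24.6) = -35.5 mV
E_K⁺ = (57.8/1)·log₁₀(9.15/150) = -70.2 mV
Vm = (Σ gᵢEᵢ)/(Σ gᵢ) = (2.7·36.0 + 23·-35.5 + 19·-70.2) / (2.7 + 23 + 19)
= -2053.10 / 44.7 = -45.93 mV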